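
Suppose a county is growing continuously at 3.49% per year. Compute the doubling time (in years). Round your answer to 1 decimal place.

doubling time ≈ 19.9 years

doubling time = ln(2) / |r| = 0.69315 / 0.0349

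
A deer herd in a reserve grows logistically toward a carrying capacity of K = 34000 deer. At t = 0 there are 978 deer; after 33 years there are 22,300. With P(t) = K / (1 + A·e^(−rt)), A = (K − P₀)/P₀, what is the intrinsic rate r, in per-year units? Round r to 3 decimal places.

A = (34000 − 978)/978 = 33.76483
22300 = 34000/(1 + 33.76483·e^(−r·33)) → e^(−33r) = (1.52466 − 1)/33.76483 = 0.015539
r = −ln(0.015539)/33 = 4.16442/33

r ≈ 0.126 per year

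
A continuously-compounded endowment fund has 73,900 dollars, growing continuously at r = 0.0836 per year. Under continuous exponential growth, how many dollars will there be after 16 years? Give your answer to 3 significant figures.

≈ 282,000 dollars

P(16) = 73900 · e^(0.0836·16) = 73900 · e^(1.3376)
= 73900 · 3.80989 ≈ 281550.78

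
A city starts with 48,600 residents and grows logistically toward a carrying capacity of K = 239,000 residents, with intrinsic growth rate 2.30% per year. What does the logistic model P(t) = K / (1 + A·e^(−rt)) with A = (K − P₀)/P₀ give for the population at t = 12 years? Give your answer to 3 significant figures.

A = (239000 − 48600)/48600 = 3.9177
P(12) = 239000 / (1 + 3.9177·e^(−0.023·12)) = 239000 / (1 + 3.9177·0.758813)
= 239000 / 3.9728 ≈ 60159.11

≈ 60,200 residents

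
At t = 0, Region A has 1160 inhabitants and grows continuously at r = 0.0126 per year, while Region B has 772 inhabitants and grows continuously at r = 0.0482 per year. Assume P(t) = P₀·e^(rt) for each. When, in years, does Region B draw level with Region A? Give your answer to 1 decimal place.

t ≈ 11.4 years

1160·e^(0.0126t) = 772·e^(0.0482t)
1160/772 = e^((0.0482 − 0.0126)t) → ln(1.50259) = 0.0356·t
t = 0.40719 / 0.0356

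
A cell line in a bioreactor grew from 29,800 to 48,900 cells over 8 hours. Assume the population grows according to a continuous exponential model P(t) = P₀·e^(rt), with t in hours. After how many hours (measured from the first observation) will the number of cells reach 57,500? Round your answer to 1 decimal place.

t ≈ 10.6 hours

r = ln(48900/29800) / 8 ≈ 0.061909 per hour
t = ln(57500/29800) / r = 0.65728 / 0.061909 ≈ 10.617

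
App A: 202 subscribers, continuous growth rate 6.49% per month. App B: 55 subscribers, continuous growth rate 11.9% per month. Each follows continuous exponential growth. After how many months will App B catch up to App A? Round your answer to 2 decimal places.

t ≈ 24.05 months

202·e^(0.0649t) = 55·e^(0.119t)
202/55 = e^((0.119 − 0.0649)t) → ln(3.67273) = 0.0541·t
t = 1.30093 / 0.0541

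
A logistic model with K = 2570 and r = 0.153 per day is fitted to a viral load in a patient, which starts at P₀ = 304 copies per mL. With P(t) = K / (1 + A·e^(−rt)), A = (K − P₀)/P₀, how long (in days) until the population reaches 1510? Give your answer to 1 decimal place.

A = (2570 − 304)/304 = 7.45395
1510 = 2570/(1 + 7.45395·e^(−0.153t)) → 1 + 7.45395·e^(−0.153t) = 1.70199
e^(−0.153t) = 0.094177 → t = ln(10.61836)/0.153 = 2.36258/0.153

t ≈ 15.4 days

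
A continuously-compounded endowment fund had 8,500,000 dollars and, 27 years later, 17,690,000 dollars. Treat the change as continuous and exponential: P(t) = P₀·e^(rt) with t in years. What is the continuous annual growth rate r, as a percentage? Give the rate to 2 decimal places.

r ≈ 2.71% per year

17690000 = 8500000 · e^(r·27)
e^(27r) = 17690000/8500000 = 2.08118
r = ln(2.08118) / 27 = 0.73293 / 27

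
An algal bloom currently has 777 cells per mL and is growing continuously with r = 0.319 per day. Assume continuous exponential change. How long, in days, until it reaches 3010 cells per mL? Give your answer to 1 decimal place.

t ≈ 4.2 days

3010 = 777 · e^(0.319·t)
t = ln(3010/777) / 0.319 = ln(3.87387) / 0.319 = 1.35426 / 0.319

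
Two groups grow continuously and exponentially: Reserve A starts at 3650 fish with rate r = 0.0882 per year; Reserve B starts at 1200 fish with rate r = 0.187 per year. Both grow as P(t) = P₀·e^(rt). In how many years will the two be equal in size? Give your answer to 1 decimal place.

t ≈ 11.3 years

3650·e^(0.0882t) = 1200·e^(0.187t)
3650/1200 = e^((0.187 − 0.0882)t) → ln(3.04167) = 0.0988·t
t = 1.11241 / 0.0988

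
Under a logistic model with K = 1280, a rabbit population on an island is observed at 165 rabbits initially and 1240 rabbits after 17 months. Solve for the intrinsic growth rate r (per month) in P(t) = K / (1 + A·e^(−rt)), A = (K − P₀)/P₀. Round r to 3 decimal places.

A = (1280 − 165)/165 = 6.75758
1240 = 1280/(1 + 6.75758·e^(−r·17)) → e^(−17r) = (1.03226 − 1)/6.75758 = 0.004774
r = −ln(0.004774)/17 = 5.34465/17

r ≈ 0.314 per month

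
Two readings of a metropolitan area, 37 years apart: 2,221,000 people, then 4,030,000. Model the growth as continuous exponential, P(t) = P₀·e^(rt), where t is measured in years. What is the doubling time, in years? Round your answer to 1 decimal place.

r = ln(4030000/2221000) / 37 = ln(1.8145) / 37 ≈ 0.016103 per year
doubling time = ln 2 / |r| = 0.69315 / 0.016103

doubling time ≈ 43.0 years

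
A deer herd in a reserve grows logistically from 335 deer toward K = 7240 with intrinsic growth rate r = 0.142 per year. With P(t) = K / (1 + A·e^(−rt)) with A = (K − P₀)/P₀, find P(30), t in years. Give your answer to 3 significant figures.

A = (7240 − 335)/335 = 20.61194
P(30) = 7240 / (1 + 20.61194·e^(−0.142·30)) = 7240 / (1 + 20.61194·0.014122)
= 7240 / 1.29109 ≈ 5607.67

≈ 5,610 deer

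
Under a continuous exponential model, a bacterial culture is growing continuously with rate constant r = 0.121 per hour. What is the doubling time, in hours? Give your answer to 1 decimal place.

doubling time ≈ 5.7 hours

doubling time = ln(2) / |r| = 0.69315 / 0.121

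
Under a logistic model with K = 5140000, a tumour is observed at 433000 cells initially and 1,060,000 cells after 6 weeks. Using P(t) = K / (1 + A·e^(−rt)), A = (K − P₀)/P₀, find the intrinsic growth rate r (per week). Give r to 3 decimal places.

A = (5140000 − 433000)/433000 = 10.87067
1060000 = 5140000/(1 + 10.87067·e^(−r·6)) → e^(−6r) = (4.84906 − 1)/10.87067 = 0.354077
r = −ln(0.354077)/6 = 1.03824/6

r ≈ 0.173 per week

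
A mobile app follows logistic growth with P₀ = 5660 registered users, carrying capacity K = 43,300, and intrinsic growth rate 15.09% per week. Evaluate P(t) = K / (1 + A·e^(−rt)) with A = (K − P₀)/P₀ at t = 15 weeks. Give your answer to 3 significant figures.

A = (43300 − 5660)/5660 = 6.65018
P(15) = 43300 / (1 + 6.65018·e^(−0.1509·15)) = 43300 / (1 + 6.65018·0.103986)
= 43300 / 1.69152 ≈ 25598.21

≈ 25,600 registered users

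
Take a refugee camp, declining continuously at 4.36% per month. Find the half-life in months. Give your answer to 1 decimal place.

half-life ≈ 15.9 months

half-life = ln(2) / |r| = 0.69315 / 0.0436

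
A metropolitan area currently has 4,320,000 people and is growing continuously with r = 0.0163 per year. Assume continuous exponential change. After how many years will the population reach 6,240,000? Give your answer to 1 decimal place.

t ≈ 22.6 years

6240000 = 4320000 · e^(0.0163·t)
t = ln(6240000/4320000) / 0.0163 = ln(1.44444) / 0.0163 = 0.36772 / 0.0163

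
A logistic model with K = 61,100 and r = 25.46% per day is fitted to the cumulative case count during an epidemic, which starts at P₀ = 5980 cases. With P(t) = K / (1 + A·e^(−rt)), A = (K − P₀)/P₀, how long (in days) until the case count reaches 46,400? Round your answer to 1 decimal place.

A = (61100 − 5980)/5980 = 9.21739
46400 = 61100/(1 + 9.21739·e^(−0.2546t)) → 1 + 9.21739·e^(−0.2546t) = 1.31681
e^(−0.2546t) = 0.034371 → t = ln(29.09435)/0.2546 = 3.37054/0.2546

t ≈ 13.2 days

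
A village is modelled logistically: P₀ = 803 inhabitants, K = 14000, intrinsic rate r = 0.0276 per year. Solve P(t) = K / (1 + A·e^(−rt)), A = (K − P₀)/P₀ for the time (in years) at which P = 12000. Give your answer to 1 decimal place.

A = (14000 − 803)/803 = 16.43462
12000 = 14000/(1 + 16.43462·e^(−0.0276t)) → 1 + 16.43462·e^(−0.0276t) = 1.16667
e^(−0.0276t) = 0.010141 → t = ln(98.60772)/0.0276 = 4.59115/0.0276

t ≈ 166.3 years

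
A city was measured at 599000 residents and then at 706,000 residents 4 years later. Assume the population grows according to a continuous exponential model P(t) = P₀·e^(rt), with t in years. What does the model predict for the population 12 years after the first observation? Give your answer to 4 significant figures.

≈ 980,800 residents

r = ln(706000/599000) / 4 ≈ 0.041088 per year
P(12) = 599000 · e^(0.041088·12) = 599000 · 1.63732 ≈ 980754.84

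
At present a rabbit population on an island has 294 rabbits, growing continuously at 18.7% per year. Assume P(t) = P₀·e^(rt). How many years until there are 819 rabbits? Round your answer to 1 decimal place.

t ≈ 5.5 years

819 = 294 · e^(0.187·t)
t = ln(819/294) / 0.187 = ln(2.78571) / 0.187 = 1.0245 / 0.187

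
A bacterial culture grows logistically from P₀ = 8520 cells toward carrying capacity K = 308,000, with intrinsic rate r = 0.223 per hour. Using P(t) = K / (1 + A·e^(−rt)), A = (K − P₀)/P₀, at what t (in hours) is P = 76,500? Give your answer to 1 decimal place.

t ≈ 11.0 hours

A = (308000 − 8520)/8520 = 35.15023
76500 = 308000/(1 + 35.15023·e^(−0.223t)) → 1 + 35.15023·e^(−0.223t) = 4.02614
e^(−0.223t) = 0.086092 → t = ln(11.61552)/0.223 = 2.45234/0.223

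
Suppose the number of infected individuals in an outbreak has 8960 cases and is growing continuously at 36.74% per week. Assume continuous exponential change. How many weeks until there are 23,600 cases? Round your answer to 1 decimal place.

23600 = 8960 · e^(0.3674·t)
t = ln(23600/8960) / 0.3674 = ln(2.63393) / 0.3674 = 0.96848 / 0.3674

t ≈ 2.6 weeks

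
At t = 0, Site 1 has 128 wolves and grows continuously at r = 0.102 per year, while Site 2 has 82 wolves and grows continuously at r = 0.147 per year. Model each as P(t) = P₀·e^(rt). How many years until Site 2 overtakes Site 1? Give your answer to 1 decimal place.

t ≈ 9.9 years

128·e^(0.102t) = 82·e^(0.147t)
128/82 = e^((0.147 − 0.102)t) → ln(1.56098) = 0.045·t
t = 0.44531 / 0.045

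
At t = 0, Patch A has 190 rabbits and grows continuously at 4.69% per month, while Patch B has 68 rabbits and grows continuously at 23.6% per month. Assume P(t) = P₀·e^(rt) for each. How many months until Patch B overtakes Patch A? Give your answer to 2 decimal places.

t ≈ 5.43 months

190·e^(0.0469t) = 68·e^(0.236t)
190/68 = e^((0.236 − 0.0469)t) → ln(2.79412) = 0.1891·t
t = 1.02752 / 0.1891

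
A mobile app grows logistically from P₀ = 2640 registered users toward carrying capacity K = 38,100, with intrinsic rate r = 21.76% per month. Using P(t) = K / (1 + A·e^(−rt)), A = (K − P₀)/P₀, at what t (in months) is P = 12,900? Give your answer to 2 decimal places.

t ≈ 8.86 months

A = (38100 − 2640)/2640 = 13.43182
12900 = 38100/(1 + 13.43182·e^(−0.2176t)) → 1 + 13.43182·e^(−0.2176t) = 2.95349
e^(−0.2176t) = 0.145437 → t = ln(6.87581)/0.2176 = 1.92801/0.2176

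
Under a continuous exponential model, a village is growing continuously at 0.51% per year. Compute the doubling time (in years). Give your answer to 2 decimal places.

doubling time ≈ 135.91 years

doubling time = ln(2) / |r| = 0.69315 / 0.0051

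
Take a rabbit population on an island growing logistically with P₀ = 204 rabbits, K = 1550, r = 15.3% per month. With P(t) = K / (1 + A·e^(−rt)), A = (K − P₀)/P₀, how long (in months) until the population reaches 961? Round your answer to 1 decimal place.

A = (1550 − 204)/204 = 6.59804
961 = 1550/(1 + 6.59804·e^(−0.153t)) → 1 + 6.59804·e^(−0.153t) = 1.6129
e^(−0.153t) = 0.092892 → t = ln(10.76522)/0.153 = 2.37632/0.153

t ≈ 15.5 months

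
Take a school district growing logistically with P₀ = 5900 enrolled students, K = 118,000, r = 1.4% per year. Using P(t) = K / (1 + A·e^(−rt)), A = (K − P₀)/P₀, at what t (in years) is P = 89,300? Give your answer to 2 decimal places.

A = (118000 − 5900)/5900 = 19
89300 = 118000/(1 + 19·e^(−0.014t)) → 1 + 19·e^(−0.014t) = 1.32139
e^(−0.014t) = 0.016915 → t = ln(59.11847)/0.014 = 4.07954/0.014

t ≈ 291.40 years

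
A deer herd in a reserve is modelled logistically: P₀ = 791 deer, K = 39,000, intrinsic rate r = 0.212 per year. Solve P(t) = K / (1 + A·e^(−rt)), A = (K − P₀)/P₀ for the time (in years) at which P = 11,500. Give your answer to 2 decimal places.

A = (39000 − 791)/791 = 48.30468
11500 = 39000/(1 + 48.30468·e^(−0.212t)) → 1 + 48.30468·e^(−0.212t) = 3.3913
e^(−0.212t) = 0.049505 → t = ln(20.20014)/0.212 = 3.00569/0.212

t ≈ 14.18 years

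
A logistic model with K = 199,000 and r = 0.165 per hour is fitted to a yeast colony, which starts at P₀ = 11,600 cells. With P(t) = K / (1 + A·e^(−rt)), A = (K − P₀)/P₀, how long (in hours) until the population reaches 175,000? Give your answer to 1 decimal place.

t ≈ 28.9 hours

A = (199000 − 11600)/11600 = 16.15517
175000 = 199000/(1 + 16.15517·e^(−0.165t)) → 1 + 16.15517·e^(−0.165t) = 1.13714
e^(−0.165t) = 0.008489 → t = ln(117.79813)/0.165 = 4.76897/0.165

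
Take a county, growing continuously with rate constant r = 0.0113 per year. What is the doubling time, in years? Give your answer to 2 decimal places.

doubling time ≈ 61.34 years

doubling time = ln(2) / |r| = 0.69315 / 0.0113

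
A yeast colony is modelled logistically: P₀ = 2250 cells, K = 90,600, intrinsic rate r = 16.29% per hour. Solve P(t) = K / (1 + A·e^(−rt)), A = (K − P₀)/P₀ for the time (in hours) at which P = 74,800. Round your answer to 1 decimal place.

A = (90600 − 2250)/2250 = 39.26667
74800 = 90600/(1 + 39.26667·e^(−0.1629t)) → 1 + 39.26667·e^(−0.1629t) = 1.21123
e^(−0.1629t) = 0.005379 → t = ln(185.89536)/0.1629 = 5.22518/0.1629

t ≈ 32.1 hours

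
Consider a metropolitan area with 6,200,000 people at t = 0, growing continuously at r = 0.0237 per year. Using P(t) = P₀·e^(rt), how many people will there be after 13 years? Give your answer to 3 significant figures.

≈ 8,440,000 people

P(13) = 6200000 · e^(0.0237·13) = 6200000 · e^(0.3081)
= 6200000 · 1.36084 ≈ 8437189.81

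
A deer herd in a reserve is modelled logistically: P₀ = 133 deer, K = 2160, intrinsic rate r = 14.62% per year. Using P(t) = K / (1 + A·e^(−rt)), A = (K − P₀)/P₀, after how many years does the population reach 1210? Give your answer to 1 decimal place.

t ≈ 20.3 years

A = (2160 − 133)/133 = 15.2406
1210 = 2160/(1 + 15.2406·e^(−0.1462t)) → 1 + 15.2406·e^(−0.1462t) = 1.78512
e^(−0.1462t) = 0.051515 → t = ln(19.41171)/0.1462 = 2.96588/0.1462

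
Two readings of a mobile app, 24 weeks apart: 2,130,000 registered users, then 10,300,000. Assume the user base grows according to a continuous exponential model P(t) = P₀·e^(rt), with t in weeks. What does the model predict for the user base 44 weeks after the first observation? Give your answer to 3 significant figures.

≈ 38,300,000 registered users

r = ln(10300000/2130000) / 24 ≈ 0.065668 per week
P(44) = 2130000 · e^(0.065668·44) = 2130000 · 17.98204 ≈ 38301746.34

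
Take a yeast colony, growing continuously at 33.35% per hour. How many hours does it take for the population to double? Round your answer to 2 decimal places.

doubling time ≈ 2.08 hours

doubling time = ln(2) / |r| = 0.69315 / 0.3335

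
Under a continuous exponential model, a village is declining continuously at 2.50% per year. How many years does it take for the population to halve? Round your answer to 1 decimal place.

half-life = ln(2) / |r| = 0.69315 / 0.025

half-life ≈ 27.7 years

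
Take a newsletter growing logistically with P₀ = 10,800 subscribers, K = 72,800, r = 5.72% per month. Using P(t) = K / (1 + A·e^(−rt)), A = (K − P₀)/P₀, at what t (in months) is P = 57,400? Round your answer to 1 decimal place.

t ≈ 53.6 months

A = (72800 − 10800)/10800 = 5.74074
57400 = 72800/(1 + 5.74074·e^(−0.0572t)) → 1 + 5.74074·e^(−0.0572t) = 1.26829
e^(−0.0572t) = 0.046735 → t = ln(21.39731)/0.0572 = 3.06327/0.0572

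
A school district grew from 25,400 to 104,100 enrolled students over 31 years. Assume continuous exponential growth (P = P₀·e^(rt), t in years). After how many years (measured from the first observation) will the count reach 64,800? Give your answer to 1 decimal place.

t ≈ 20.6 years

r = ln(104100/25400) / 31 ≈ 0.045503 per year
t = ln(64800/25400) / r = 0.93656 / 0.045503 ≈ 20.582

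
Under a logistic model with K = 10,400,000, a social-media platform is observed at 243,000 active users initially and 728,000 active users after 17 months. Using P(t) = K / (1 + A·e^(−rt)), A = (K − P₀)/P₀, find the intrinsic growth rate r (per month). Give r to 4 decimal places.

r ≈ 0.0674 per month

A = (10400000 − 243000)/243000 = 41.79835
728000 = 10400000/(1 + 41.79835·e^(−r·17)) → e^(−17r) = (14.28571 − 1)/41.79835 = 0.317853
r = −ln(0.317853)/17 = 1.14617/17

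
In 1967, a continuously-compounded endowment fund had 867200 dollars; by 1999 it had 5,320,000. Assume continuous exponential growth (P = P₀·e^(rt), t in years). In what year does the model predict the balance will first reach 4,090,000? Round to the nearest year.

r = ln(5320000/867200) / 32 = 1.81396/32 ≈ 0.056686 per year
t = ln(4090000/867200) / r = 1.55103/0.056686 ≈ 27.36 years after 1967

year 1994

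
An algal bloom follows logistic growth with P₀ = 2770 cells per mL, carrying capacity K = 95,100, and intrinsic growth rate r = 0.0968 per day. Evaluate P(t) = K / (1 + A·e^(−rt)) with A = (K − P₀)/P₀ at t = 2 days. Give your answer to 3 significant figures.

≈ 3,340 cells per mL

A = (95100 − 2770)/2770 = 33.33213
P(2) = 95100 / (1 + 33.33213·e^(−0.0968·2)) = 95100 / (1 + 33.33213·0.823987)
= 95100 / 28.46526 ≈ 3340.91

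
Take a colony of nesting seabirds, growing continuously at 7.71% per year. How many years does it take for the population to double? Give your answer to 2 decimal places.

doubling time = ln(2) / |r| = 0.69315 / 0.0771

doubling time ≈ 8.99 years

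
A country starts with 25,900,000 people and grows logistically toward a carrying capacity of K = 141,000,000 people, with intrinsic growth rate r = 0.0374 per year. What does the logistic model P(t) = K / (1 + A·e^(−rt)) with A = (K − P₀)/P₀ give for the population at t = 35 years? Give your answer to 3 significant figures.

≈ 64,100,000 people

A = (141000000 − 25900000)/25900000 = 4.44402
P(35) = 141000000 / (1 + 4.44402·e^(−0.0374·35)) = 141000000 / (1 + 4.44402·0.27009)
= 141000000 / 2.20028 ≈ 64082631.31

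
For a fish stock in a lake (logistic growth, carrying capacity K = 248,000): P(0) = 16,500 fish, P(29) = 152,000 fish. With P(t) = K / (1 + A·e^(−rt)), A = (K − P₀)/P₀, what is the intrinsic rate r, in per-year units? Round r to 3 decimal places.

A = (248000 − 16500)/16500 = 14.0303
152000 = 248000/(1 + 14.0303·e^(−r·29)) → e^(−29r) = (1.63158 − 1)/14.0303 = 0.045015
r = −ln(0.045015)/29 = 3.10075/29

r ≈ 0.107 per year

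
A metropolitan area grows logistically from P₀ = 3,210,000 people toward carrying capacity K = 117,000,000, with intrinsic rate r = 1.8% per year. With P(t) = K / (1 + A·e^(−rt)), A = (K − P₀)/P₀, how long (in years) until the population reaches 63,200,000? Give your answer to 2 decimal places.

A = (117000000 − 3210000)/3210000 = 35.4486
63200000 = 117000000/(1 + 35.4486·e^(−0.018t)) → 1 + 35.4486·e^(−0.018t) = 1.85127
e^(−0.018t) = 0.024014 → t = ln(41.64222)/0.018 = 3.72911/0.018

t ≈ 207.17 years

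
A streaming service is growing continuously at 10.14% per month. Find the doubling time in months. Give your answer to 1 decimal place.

doubling time = ln(2) / |r| = 0.69315 / 0.1014

doubling time ≈ 6.8 months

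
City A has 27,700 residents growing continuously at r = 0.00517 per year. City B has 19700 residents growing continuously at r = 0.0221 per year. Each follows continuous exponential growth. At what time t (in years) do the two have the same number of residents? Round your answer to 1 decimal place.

27700·e^(0.00517t) = 19700·e^(0.0221t)
27700/19700 = e^((0.0221 − 0.00517)t) → ln(1.40609) = 0.01693·t
t = 0.34081 / 0.01693

t ≈ 20.1 years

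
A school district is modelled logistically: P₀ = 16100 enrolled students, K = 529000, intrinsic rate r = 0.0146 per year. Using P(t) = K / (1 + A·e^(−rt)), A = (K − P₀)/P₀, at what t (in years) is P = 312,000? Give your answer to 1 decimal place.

t ≈ 261.9 years

A = (529000 − 16100)/16100 = 31.85714
312000 = 529000/(1 + 31.85714·e^(−0.0146t)) → 1 + 31.85714·e^(−0.0146t) = 1.69551
e^(−0.0146t) = 0.021832 → t = ln(45.80382)/0.0146 = 3.82437/0.0146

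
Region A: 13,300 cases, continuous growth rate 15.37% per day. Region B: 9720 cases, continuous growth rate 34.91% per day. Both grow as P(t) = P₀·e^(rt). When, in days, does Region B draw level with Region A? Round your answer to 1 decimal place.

t ≈ 1.6 days

13300·e^(0.1537t) = 9720·e^(0.3491t)
13300/9720 = e^((0.3491 − 0.1537)t) → ln(1.36831) = 0.1954·t
t = 0.31358 / 0.1954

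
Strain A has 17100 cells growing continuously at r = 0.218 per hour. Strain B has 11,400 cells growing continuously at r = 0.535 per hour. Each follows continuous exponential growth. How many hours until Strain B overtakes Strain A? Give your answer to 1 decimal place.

17100·e^(0.218t) = 11400·e^(0.535t)
17100/11400 = e^((0.535 − 0.218)t) → ln(1.5) = 0.317·t
t = 0.40547 / 0.317

t ≈ 1.3 hours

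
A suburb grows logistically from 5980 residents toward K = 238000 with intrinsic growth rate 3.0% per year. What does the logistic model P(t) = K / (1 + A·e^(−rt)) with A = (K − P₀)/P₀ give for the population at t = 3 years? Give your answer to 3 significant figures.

≈ 6,530 residents

A = (238000 − 5980)/5980 = 38.79933
P(3) = 238000 / (1 + 38.79933·e^(−0.03·3)) = 238000 / (1 + 38.79933·0.913931)
= 238000 / 36.45992 ≈ 6527.72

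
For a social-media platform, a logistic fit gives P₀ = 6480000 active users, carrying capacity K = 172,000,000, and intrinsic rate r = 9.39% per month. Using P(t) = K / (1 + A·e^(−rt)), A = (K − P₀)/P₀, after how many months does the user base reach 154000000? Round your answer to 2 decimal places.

t ≈ 57.37 months

A = (172000000 − 6480000)/6480000 = 25.54321
154000000 = 172000000/(1 + 25.54321·e^(−0.0939t)) → 1 + 25.54321·e^(−0.0939t) = 1.11688
e^(−0.0939t) = 0.004576 → t = ln(218.53635)/0.0939 = 5.38695/0.0939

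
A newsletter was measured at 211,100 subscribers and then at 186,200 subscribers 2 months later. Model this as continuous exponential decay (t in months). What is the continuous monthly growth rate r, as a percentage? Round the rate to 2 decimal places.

186200 = 211100 · e^(r·2)
e^(2r) = 186200/211100 = 0.88205
r = ln(0.88205) / 2 = -0.12551 / 2

r ≈ -6.28% per month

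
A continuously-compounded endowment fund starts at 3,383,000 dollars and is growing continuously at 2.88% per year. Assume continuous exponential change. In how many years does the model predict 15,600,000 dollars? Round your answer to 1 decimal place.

15600000 = 3383000 · e^(0.0288·t)
t = ln(15600000/3383000) / 0.0288 = ln(4.61129) / 0.0288 = 1.52851 / 0.0288

t ≈ 53.1 years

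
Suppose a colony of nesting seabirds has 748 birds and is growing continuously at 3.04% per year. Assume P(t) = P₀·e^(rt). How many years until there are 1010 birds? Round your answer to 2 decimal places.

t ≈ 9.88 years

1010 = 748 · e^(0.0304·t)
t = ln(1010/748) / 0.0304 = ln(1.35027) / 0.0304 = 0.3003 / 0.0304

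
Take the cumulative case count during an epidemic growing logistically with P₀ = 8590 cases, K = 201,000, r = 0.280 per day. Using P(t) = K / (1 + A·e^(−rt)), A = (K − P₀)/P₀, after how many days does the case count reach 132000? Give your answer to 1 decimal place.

t ≈ 13.4 days

A = (201000 − 8590)/8590 = 22.3993
132000 = 201000/(1 + 22.3993·e^(−0.28t)) → 1 + 22.3993·e^(−0.28t) = 1.52273
e^(−0.28t) = 0.023337 → t = ln(42.85084)/0.28 = 3.75773/0.28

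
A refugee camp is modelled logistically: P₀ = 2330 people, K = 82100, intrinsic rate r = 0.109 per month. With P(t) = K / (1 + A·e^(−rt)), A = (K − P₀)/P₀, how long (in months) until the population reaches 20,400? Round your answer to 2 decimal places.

A = (82100 − 2330)/2330 = 34.23605
20400 = 82100/(1 + 34.23605·e^(−0.109t)) → 1 + 34.23605·e^(−0.109t) = 4.02451
e^(−0.109t) = 0.088343 → t = ln(11.31954)/0.109 = 2.42653/0.109

t ≈ 22.26 months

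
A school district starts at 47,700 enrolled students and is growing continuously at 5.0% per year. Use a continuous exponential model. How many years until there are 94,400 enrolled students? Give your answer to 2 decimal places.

t ≈ 13.65 years

94400 = 47700 · e^(0.05·t)
t = ln(94400/47700) / 0.05 = ln(1.97904) / 0.05 = 0.68261 / 0.05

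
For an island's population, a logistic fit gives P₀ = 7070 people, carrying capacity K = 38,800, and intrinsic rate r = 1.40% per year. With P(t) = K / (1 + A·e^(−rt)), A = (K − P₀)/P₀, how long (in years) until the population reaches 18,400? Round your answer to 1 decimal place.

t ≈ 99.9 years

A = (38800 − 7070)/7070 = 4.48798
18400 = 38800/(1 + 4.48798·e^(−0.014t)) → 1 + 4.48798·e^(−0.014t) = 2.1087
e^(−0.014t) = 0.247037 → t = ln(4.04798)/0.014 = 1.39822/0.014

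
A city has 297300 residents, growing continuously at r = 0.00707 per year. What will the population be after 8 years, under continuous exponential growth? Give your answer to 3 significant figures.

P(8) = 297300 · e^(0.00707·8) = 297300 · e^(0.05656)
= 297300 · 1.05819 ≈ 314599.92

≈ 315,000 residents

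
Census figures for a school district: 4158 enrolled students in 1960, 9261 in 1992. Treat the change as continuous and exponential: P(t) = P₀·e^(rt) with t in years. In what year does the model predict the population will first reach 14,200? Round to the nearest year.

r = ln(9261/4158) / 32 = 0.80078/32 ≈ 0.025024 per year
t = ln(14200/4158) / r = 1.22821/0.025024 ≈ 49.08 years after 1960

year 2009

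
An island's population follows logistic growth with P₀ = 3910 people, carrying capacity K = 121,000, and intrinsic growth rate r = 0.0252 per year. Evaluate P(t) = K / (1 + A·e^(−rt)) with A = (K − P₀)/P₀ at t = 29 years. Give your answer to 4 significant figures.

A = (121000 − 3910)/3910 = 29.94629
P(29) = 121000 / (1 + 29.94629·e^(−0.0252·29)) = 121000 / (1 + 29.94629·0.481524)
= 121000 / 15.41985 ≈ 7847.03

≈ 7,847 people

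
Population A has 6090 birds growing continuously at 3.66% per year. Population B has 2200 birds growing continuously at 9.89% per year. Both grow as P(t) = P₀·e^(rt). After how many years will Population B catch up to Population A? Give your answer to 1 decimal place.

t ≈ 16.3 years

6090·e^(0.0366t) = 2200·e^(0.0989t)
6090/2200 = e^((0.0989 − 0.0366)t) → ln(2.76818) = 0.0623·t
t = 1.01819 / 0.0623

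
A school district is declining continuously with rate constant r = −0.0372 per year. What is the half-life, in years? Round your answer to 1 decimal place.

half-life = ln(2) / |r| = 0.69315 / 0.0372

half-life ≈ 18.6 years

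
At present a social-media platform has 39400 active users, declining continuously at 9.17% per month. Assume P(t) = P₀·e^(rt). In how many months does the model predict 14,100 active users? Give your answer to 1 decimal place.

t ≈ 11.2 months

14100 = 39400 · e^(-0.0917·t)
t = ln(14100/39400) / -0.0917 = ln(0.35787) / -0.0917 = -1.02759 / -0.0917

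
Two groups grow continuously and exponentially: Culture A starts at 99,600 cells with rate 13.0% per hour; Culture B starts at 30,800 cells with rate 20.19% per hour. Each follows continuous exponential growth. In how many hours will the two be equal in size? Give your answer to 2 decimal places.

99600·e^(0.13t) = 30800·e^(0.2019t)
99600/30800 = e^((0.2019 − 0.13)t) → ln(3.23377) = 0.0719·t
t = 1.17365 / 0.0719

t ≈ 16.32 hours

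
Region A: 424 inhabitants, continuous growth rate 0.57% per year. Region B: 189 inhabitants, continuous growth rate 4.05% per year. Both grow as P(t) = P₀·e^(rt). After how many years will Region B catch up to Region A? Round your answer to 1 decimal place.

t ≈ 23.2 years

424·e^(0.0057t) = 189·e^(0.0405t)
424/189 = e^((0.0405 − 0.0057)t) → ln(2.24339) = 0.0348·t
t = 0.80799 / 0.0348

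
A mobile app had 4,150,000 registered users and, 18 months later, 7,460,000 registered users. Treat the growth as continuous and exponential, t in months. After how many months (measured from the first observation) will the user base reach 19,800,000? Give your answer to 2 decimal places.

r = ln(7460000/4150000) / 18 ≈ 0.03258 per month
t = ln(19800000/4150000) / r = 1.56257 / 0.03258 ≈ 47.961

t ≈ 47.96 months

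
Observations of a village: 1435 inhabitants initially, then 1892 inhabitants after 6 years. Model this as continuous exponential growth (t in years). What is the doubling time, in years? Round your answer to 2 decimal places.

doubling time ≈ 15.04 years

r = ln(1892/1435) / 6 = ln(1.31847) / 6 ≈ 0.046078 per year
doubling time = ln 2 / |r| = 0.69315 / 0.046078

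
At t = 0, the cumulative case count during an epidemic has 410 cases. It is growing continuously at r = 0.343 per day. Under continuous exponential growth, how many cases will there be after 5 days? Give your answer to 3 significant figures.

P(5) = 410 · e^(0.343·5) = 410 · e^(1.715)
= 410 · 5.55668 ≈ 2278.24

≈ 2,280 cases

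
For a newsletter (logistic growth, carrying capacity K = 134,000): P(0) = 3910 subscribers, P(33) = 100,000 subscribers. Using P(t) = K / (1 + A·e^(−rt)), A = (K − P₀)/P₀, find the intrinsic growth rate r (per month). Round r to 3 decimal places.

A = (134000 − 3910)/3910 = 33.2711
100000 = 134000/(1 + 33.2711·e^(−r·33)) → e^(−33r) = (1.34 − 1)/33.2711 = 0.010219
r = −ln(0.010219)/33 = 4.5835/33

r ≈ 0.139 per month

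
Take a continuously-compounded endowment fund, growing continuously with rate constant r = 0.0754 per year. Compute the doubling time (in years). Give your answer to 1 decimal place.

doubling time = ln(2) / |r| = 0.69315 / 0.0754

doubling time ≈ 9.2 years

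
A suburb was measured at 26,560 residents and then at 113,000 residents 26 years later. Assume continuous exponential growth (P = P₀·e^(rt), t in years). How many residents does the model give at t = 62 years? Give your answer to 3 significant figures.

≈ 839,000 residents

r = ln(113000/26560) / 26 ≈ 0.055692 per year
P(62) = 26560 · e^(0.055692·62) = 26560 · 31.59121 ≈ 839062.56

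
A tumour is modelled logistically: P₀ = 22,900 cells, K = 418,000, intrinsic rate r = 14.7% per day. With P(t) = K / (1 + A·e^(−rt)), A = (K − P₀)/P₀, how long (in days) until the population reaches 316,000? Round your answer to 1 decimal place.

A = (418000 − 22900)/22900 = 17.25328
316000 = 418000/(1 + 17.25328·e^(−0.147t)) → 1 + 17.25328·e^(−0.147t) = 1.32278
e^(−0.147t) = 0.018709 → t = ln(53.45132)/0.147 = 3.97877/0.147

t ≈ 27.1 days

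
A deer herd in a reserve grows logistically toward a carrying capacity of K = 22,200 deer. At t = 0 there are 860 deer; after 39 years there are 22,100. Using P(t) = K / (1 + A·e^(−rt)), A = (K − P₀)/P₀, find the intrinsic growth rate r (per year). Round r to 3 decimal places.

r ≈ 0.221 per year

A = (22200 − 860)/860 = 24.81395
22100 = 22200/(1 + 24.81395·e^(−r·39)) → e^(−39r) = (1.00452 − 1)/24.81395 = 0.000182
r = −ln(0.000182)/39 = 8.60957/39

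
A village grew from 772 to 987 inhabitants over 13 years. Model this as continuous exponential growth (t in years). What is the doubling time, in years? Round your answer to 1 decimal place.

doubling time ≈ 36.7 years

r = ln(987/772) / 13 = ln(1.2785) / 13 ≈ 0.018899 per year
doubling time = ln 2 / |r| = 0.69315 / 0.018899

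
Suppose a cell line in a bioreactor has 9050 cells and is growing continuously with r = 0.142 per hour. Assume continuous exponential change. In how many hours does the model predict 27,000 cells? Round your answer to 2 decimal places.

t ≈ 7.70 hours

27000 = 9050 · e^(0.142·t)
t = ln(27000/9050) / 0.142 = ln(2.98343) / 0.142 = 1.09307 / 0.142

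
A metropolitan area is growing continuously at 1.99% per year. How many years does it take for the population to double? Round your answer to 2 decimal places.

doubling time = ln(2) / |r| = 0.69315 / 0.0199

doubling time ≈ 34.83 years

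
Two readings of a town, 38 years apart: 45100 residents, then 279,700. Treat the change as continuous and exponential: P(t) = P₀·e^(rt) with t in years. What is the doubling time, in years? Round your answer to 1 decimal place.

r = ln(279700/45100) / 38 = ln(6.20177) / 38 ≈ 0.048022 per year
doubling time = ln 2 / |r| = 0.69315 / 0.048022

doubling time ≈ 14.4 years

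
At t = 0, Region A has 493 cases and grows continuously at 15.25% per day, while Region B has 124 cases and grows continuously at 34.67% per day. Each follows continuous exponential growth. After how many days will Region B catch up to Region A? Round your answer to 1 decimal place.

493·e^(0.1525t) = 124·e^(0.3467t)
493/124 = e^((0.3467 − 0.1525)t) → ln(3.97581) = 0.1942·t
t = 1.38023 / 0.1942

t ≈ 7.1 days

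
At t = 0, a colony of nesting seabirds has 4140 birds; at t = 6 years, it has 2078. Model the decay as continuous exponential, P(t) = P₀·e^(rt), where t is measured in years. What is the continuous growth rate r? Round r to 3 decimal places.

r ≈ -0.115 per year

2078 = 4140 · e^(r·6)
e^(6r) = 2078/4140 = 0.50193
r = ln(0.50193) / 6 = -0.68929 / 6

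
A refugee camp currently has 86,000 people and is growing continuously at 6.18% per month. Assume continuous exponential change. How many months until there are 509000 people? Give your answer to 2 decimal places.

t ≈ 28.77 months

509000 = 86000 · e^(0.0618·t)
t = ln(509000/86000) / 0.0618 = ln(5.9186) / 0.0618 = 1.7781 / 0.0618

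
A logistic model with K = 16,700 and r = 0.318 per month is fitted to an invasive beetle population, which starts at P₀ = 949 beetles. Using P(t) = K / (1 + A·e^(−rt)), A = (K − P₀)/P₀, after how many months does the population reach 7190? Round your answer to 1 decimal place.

t ≈ 8.0 months

A = (16700 − 949)/949 = 16.59747
7190 = 16700/(1 + 16.59747·e^(−0.318t)) → 1 + 16.59747·e^(−0.318t) = 2.32267
e^(−0.318t) = 0.079691 → t = ln(12.54846)/0.318 = 2.5296/0.318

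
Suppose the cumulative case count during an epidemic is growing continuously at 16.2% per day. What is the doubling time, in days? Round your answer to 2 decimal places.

doubling time = ln(2) / |r| = 0.69315 / 0.162

doubling time ≈ 4.28 days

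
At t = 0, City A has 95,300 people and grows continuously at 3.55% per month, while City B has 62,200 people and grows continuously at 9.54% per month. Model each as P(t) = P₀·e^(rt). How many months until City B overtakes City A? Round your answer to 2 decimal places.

t ≈ 7.12 months

95300·e^(0.0355t) = 62200·e^(0.0954t)
95300/62200 = e^((0.0954 − 0.0355)t) → ln(1.53215) = 0.0599·t
t = 0.42667 / 0.0599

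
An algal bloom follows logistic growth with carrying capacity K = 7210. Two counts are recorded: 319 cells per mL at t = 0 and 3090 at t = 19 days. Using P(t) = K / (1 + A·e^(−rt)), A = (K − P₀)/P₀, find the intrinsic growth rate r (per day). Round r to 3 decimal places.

A = (7210 − 319)/319 = 21.60188
3090 = 7210/(1 + 21.60188·e^(−r·19)) → e^(−19r) = (2.33333 − 1)/21.60188 = 0.061723
r = −ln(0.061723)/19 = 2.7851/19

r ≈ 0.147 per day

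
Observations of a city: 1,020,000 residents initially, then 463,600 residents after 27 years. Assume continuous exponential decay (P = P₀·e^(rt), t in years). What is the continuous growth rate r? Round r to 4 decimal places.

r ≈ -0.0292 per year

463600 = 1020000 · e^(r·27)
e^(27r) = 463600/1020000 = 0.45451
r = ln(0.45451) / 27 = -0.78854 / 27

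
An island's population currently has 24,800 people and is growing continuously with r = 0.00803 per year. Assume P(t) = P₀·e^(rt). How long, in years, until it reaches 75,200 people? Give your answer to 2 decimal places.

t ≈ 138.15 years

75200 = 24800 · e^(0.00803·t)
t = ln(75200/24800) / 0.00803 = ln(3.03226) / 0.00803 = 1.10931 / 0.00803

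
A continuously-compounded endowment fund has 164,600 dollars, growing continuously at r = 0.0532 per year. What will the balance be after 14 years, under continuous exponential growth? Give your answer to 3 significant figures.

P(14) = 164600 · e^(0.0532·14) = 164600 · e^(0.7448)
= 164600 · 2.10602 ≈ 346650.92

≈ 347,000 dollars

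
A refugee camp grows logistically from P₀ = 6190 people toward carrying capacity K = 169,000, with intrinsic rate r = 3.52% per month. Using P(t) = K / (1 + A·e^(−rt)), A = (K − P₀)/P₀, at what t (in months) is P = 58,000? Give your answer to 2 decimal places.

A = (169000 − 6190)/6190 = 26.3021
58000 = 169000/(1 + 26.3021·e^(−0.0352t)) → 1 + 26.3021·e^(−0.0352t) = 2.91379
e^(−0.0352t) = 0.072762 → t = ln(13.74344)/0.0352 = 2.62056/0.0352

t ≈ 74.45 months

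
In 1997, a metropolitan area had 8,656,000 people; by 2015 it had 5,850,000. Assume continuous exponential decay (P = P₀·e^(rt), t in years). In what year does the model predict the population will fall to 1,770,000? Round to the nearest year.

r = ln(5850000/8656000) / 18 = -0.39181/18 ≈ -0.021767 per year
t = ln(1770000/8656000) / r = -1.58727/-0.021767 ≈ 72.92 years after 1997

year 2070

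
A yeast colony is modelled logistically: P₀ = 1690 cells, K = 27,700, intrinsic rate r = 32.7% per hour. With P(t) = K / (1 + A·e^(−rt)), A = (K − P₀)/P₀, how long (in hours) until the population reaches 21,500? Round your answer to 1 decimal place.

A = (27700 − 1690)/1690 = 15.39053
21500 = 27700/(1 + 15.39053·e^(−0.327t)) → 1 + 15.39053·e^(−0.327t) = 1.28837
e^(−0.327t) = 0.018737 → t = ln(53.3704)/0.327 = 3.97726/0.327

t ≈ 12.2 hours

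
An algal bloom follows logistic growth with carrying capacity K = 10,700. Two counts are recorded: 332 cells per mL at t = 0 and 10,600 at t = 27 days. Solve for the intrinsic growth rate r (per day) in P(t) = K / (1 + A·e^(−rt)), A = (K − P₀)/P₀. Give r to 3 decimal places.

r ≈ 0.300 per day

A = (10700 − 332)/332 = 31.22892
10600 = 10700/(1 + 31.22892·e^(−r·27)) → e^(−27r) = (1.00943 − 1)/31.22892 = 0.000302
r = −ln(0.000302)/27 = 8.10478/27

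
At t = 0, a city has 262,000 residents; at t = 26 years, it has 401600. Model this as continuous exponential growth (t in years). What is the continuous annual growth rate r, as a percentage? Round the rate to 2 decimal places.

r ≈ 1.64% per year

401600 = 262000 · e^(r·26)
e^(26r) = 401600/262000 = 1.53282
r = ln(1.53282) / 26 = 0.42711 / 26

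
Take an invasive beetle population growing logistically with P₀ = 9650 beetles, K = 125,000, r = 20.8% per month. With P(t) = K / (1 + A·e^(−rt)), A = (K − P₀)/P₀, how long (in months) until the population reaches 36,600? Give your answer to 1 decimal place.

t ≈ 7.7 months

A = (125000 − 9650)/9650 = 11.95337
36600 = 125000/(1 + 11.95337·e^(−0.208t)) → 1 + 11.95337·e^(−0.208t) = 3.4153
e^(−0.208t) = 0.20206 → t = ln(4.94902)/0.208 = 1.59919/0.208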